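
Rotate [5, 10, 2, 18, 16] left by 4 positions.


Left rotate by 4: [16, 5, 10, 2, 18]


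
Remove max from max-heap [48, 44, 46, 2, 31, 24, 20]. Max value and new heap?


Max = 48
Replace root with last, heapify down
Resulting heap: [46, 44, 24, 2, 31, 20]


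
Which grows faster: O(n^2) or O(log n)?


logarithmic grows slower than quadratic
O(log n) is asymptotically smaller; O(n^2) grows faster


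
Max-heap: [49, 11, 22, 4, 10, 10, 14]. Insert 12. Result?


Append 12: [49, 11, 22, 4, 10, 10, 14, 12]
Bubble up: swap idx 7(12) with idx 3(4); swap idx 3(12) with idx 1(11)
Result: [49, 12, 22, 11, 10, 10, 14, 4]


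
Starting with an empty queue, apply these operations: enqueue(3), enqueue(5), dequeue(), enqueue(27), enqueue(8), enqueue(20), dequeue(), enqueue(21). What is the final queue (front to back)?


enqueue(3) -> [3]
enqueue(5) -> [3, 5]
dequeue() returns 3 -> [5]
enqueue(27) -> [5, 27]
enqueue(8) -> [5, 27, 8]
enqueue(20) -> [5, 27, 8, 20]
dequeue() returns 5 -> [27, 8, 20]
enqueue(21) -> [27, 8, 20, 21]
Final queue (front to back): [27, 8, 20, 21]


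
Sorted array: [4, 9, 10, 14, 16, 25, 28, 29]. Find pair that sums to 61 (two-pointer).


Two pointers: lo=0, hi=7
No pair sums to 61


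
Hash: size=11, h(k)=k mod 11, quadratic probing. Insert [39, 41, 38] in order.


Insertions: 39->slot 6; 41->slot 8; 38->slot 5
Table: [None, None, None, None, None, 38, 39, None, 41, None, None]


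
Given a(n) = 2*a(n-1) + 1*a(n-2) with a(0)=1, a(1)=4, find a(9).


Build bottom-up:
...a(7)=746, a(8)=1801, a(9)=2*1801+1*746=4348


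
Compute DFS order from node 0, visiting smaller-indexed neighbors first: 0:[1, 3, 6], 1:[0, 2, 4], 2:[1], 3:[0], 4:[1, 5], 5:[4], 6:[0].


DFS stack-based: start with [0]
Visit order: [0, 1, 2, 4, 5, 3, 6]


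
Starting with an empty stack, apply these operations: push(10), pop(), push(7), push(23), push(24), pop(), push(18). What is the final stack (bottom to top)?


push(10) -> [10]
pop() returns 10 -> []
push(7) -> [7]
push(23) -> [7, 23]
push(24) -> [7, 23, 24]
pop() returns 24 -> [7, 23]
push(18) -> [7, 23, 18]
Final stack (bottom to top): [7, 23, 18]


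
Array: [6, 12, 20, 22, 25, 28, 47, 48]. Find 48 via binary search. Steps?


Search for 48:
[0,7] mid=3 arr[3]=22
[4,7] mid=5 arr[5]=28
[6,7] mid=6 arr[6]=47
[7,7] mid=7 arr[7]=48
Total: 4 comparisons


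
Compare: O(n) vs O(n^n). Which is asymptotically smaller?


linear grows slower than n^n
O(n) is asymptotically smaller; O(n^n) grows faster


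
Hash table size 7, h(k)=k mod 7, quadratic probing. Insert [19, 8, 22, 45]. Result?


Insertions: 19->slot 5; 8->slot 1; 22->slot 2; 45->slot 3
Table: [None, 8, 22, 45, None, 19, None]


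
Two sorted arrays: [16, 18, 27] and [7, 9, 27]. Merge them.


Compare heads, take smaller each step.
Merged: [7, 9, 16, 18, 27, 27]


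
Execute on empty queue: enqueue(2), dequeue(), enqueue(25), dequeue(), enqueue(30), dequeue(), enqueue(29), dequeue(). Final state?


enqueue(2) -> [2]
dequeue() returns 2 -> []
enqueue(25) -> [25]
dequeue() returns 25 -> []
enqueue(30) -> [30]
dequeue() returns 30 -> []
enqueue(29) -> [29]
dequeue() returns 29 -> []
Final queue (front to back): []


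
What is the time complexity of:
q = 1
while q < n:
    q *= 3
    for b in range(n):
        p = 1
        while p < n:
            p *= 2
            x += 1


Per nesting level: O(log n) * O(n) * O(log n) = O(n (log n)^2)
Complexity: O(n (log n)^2)


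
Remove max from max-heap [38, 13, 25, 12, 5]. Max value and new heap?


Max = 38
Replace root with last, heapify down
Resulting heap: [25, 13, 5, 12]


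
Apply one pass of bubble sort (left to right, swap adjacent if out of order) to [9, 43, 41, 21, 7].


After one pass: [9, 41, 21, 7, 43]


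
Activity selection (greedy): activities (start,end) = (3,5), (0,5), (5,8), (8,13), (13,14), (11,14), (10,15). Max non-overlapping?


Greedy: pick earliest-ending, then skip overlaps.
Selected (4 activities): [(3, 5), (5, 8), (8, 13), (13, 14)]


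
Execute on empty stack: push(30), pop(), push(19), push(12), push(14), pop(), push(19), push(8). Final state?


push(30) -> [30]
pop() returns 30 -> []
push(19) -> [19]
push(12) -> [19, 12]
push(14) -> [19, 12, 14]
pop() returns 14 -> [19, 12]
push(19) -> [19, 12, 19]
push(8) -> [19, 12, 19, 8]
Final stack (bottom to top): [19, 12, 19, 8]


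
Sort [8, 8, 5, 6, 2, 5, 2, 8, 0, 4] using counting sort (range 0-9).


Count array: [1, 0, 2, 0, 1, 2, 1, 0, 3, 0]
Reconstruct: [0, 2, 2, 4, 5, 5, 6, 8, 8, 8]


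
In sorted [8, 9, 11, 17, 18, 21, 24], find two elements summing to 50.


Two pointers: lo=0, hi=6
No pair sums to 50


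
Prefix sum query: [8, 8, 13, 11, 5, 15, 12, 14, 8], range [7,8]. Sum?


Prefix sums: [0, 8, 16, 29, 40, 45, 60, 72, 86, 94]
Sum[7..8] = prefix[9] - prefix[7] = 94 - 72 = 22


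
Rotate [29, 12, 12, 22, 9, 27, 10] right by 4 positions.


Right rotate by 4: [22, 9, 27, 10, 29, 12, 12]


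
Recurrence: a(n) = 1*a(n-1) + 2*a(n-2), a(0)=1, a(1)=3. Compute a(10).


Build bottom-up:
...a(8)=341, a(9)=683, a(10)=1*683+2*341=1365


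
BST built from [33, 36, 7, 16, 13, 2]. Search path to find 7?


BST root = 33
Search for 7: compare at each node
Path: [33, 7]


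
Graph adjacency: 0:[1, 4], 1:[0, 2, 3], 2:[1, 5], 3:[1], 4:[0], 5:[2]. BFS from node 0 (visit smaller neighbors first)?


BFS queue: start with [0]
Visit order: [0, 1, 4, 2, 3, 5]


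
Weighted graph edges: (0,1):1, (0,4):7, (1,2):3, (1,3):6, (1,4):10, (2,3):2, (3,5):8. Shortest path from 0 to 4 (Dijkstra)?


Dijkstra from 0:
Distances: {0: 0, 1: 1, 2: 4, 3: 6, 4: 7, 5: 14}
Shortest distance to 4 = 7, path = [0, 4]


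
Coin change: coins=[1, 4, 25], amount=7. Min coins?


dp[0]=0; dp[i]=1+min(dp[i-c] for c in coins)
...dp[2]=2, dp[3]=3, dp[4]=1, dp[5]=2, dp[6]=3, dp[7]=4
Minimum coins for 7 = 4


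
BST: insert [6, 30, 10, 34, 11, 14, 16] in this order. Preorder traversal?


Root = 6; build tree by BST insertion.
Preorder traversal: [6, 30, 10, 11, 14, 16, 34]


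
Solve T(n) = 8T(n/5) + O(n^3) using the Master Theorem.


a=8, b=5, c=3. log_5(8)=1.292 < c=3. Case 3: O(n^c) = O(n^3)
Complexity: O(n^3)


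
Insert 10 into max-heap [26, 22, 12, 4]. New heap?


Append 10: [26, 22, 12, 4, 10]
Bubble up: no swaps needed
Result: [26, 22, 12, 4, 10]


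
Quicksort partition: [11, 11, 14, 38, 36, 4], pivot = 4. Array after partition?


Elements <= 4 go left of pivot.
Result: [4, 11, 14, 38, 36, 11], pivot at index 0


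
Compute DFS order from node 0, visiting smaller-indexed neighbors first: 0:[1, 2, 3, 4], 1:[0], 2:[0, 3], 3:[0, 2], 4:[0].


DFS stack-based: start with [0]
Visit order: [0, 1, 2, 3, 4]


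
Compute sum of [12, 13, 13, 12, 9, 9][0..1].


Prefix sums: [0, 12, 25, 38, 50, 59, 68]
Sum[0..1] = prefix[2] - prefix[0] = 25 - 0 = 25


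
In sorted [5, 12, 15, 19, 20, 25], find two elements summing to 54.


Two pointers: lo=0, hi=5
No pair sums to 54


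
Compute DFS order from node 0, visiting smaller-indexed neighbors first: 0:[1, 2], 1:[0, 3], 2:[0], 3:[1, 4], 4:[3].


DFS stack-based: start with [0]
Visit order: [0, 1, 3, 4, 2]


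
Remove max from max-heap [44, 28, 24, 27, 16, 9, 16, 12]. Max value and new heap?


Max = 44
Replace root with last, heapify down
Resulting heap: [28, 27, 24, 12, 16, 9, 16]


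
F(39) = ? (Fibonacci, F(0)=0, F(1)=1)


F(n)=F(n-1)+F(n-2)
...F(37)=24157817, F(38)=39088169, F(39)=63245986


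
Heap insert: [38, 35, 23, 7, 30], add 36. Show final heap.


Append 36: [38, 35, 23, 7, 30, 36]
Bubble up: swap idx 5(36) with idx 2(23)
Result: [38, 35, 36, 7, 30, 23]


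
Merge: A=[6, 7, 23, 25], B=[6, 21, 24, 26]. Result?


Compare heads, take smaller each step.
Merged: [6, 6, 7, 21, 23, 24, 25, 26]


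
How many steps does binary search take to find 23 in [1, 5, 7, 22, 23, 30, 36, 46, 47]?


Search for 23:
[0,8] mid=4 arr[4]=23
Total: 1 comparisons


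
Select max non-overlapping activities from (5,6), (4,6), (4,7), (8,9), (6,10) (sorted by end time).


Greedy: pick earliest-ending, then skip overlaps.
Selected (2 activities): [(5, 6), (8, 9)]


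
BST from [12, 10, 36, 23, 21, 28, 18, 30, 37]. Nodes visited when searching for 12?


BST root = 12
Search for 12: compare at each node
Path: [12]


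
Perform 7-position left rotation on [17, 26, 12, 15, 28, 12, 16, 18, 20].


Left rotate by 7: [18, 20, 17, 26, 12, 15, 28, 12, 16]


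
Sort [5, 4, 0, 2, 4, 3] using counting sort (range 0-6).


Count array: [1, 0, 1, 1, 2, 1, 0]
Reconstruct: [0, 2, 3, 4, 4, 5]


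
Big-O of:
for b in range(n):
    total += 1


Per nesting level: O(n) = O(n)
Complexity: O(n)


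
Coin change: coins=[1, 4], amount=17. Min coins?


dp[0]=0; dp[i]=1+min(dp[i-c] for c in coins)
...dp[12]=3, dp[13]=4, dp[14]=5, dp[15]=6, dp[16]=4, dp[17]=5
Minimum coins for 17 = 5


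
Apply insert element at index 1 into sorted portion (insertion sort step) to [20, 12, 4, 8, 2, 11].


After one pass: [12, 20, 4, 8, 2, 11]


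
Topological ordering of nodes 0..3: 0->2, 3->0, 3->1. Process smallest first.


Kahn's algorithm, process smallest node first
Order: [3, 0, 1, 2]


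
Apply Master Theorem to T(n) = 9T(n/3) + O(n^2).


a=9, b=3, c=2. log_3(9)=2 = c=2. Case 2: O(n^c log n) = O(n^2 log n)
Complexity: O(n^2 log n)


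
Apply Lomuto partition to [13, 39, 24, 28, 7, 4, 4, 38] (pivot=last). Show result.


Elements <= 38 go left of pivot.
Result: [13, 24, 28, 7, 4, 4, 38, 39], pivot at index 6


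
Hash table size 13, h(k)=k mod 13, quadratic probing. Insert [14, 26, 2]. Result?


Insertions: 14->slot 1; 26->slot 0; 2->slot 2
Table: [26, 14, 2, None, None, None, None, None, None, None, None, None, None]


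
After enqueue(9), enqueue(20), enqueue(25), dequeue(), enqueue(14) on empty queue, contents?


enqueue(9) -> [9]
enqueue(20) -> [9, 20]
enqueue(25) -> [9, 20, 25]
dequeue() returns 9 -> [20, 25]
enqueue(14) -> [20, 25, 14]
Final queue (front to back): [20, 25, 14]


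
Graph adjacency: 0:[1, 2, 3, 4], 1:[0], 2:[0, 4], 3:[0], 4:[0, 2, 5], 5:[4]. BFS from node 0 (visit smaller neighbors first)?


BFS queue: start with [0]
Visit order: [0, 1, 2, 3, 4, 5]


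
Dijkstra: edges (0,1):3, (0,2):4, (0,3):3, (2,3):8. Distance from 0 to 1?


Dijkstra from 0:
Distances: {0: 0, 1: 3, 2: 4, 3: 3}
Shortest distance to 1 = 3, path = [0, 1]


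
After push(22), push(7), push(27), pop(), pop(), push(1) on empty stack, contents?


push(22) -> [22]
push(7) -> [22, 7]
push(27) -> [22, 7, 27]
pop() returns 27 -> [22, 7]
pop() returns 7 -> [22]
push(1) -> [22, 1]
Final stack (bottom to top): [22, 1]


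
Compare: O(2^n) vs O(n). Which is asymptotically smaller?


linear grows slower than exponential
O(n) is asymptotically smaller; O(2^n) grows faster


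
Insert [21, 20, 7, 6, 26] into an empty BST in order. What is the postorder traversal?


Root = 21; build tree by BST insertion.
Postorder traversal: [6, 7, 20, 26, 21]


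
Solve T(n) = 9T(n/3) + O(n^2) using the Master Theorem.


a=9, b=3, c=2. log_3(9)=2 = c=2. Case 2: O(n^c log n) = O(n^2 log n)
Complexity: O(n^2 log n)


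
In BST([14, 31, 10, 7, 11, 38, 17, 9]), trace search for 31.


BST root = 14
Search for 31: compare at each node
Path: [14, 31]


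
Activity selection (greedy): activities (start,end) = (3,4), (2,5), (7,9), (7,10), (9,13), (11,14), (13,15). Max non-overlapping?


Greedy: pick earliest-ending, then skip overlaps.
Selected (4 activities): [(3, 4), (7, 9), (9, 13), (13, 15)]


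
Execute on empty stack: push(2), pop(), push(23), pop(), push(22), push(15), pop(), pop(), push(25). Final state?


push(2) -> [2]
pop() returns 2 -> []
push(23) -> [23]
pop() returns 23 -> []
push(22) -> [22]
push(15) -> [22, 15]
pop() returns 15 -> [22]
pop() returns 22 -> []
push(25) -> [25]
Final stack (bottom to top): [25]


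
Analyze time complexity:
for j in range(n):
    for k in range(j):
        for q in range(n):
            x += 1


Per nesting level: O(n) * O(n) [triangular over j] * O(n) = O(n^3)
Complexity: O(n^3)


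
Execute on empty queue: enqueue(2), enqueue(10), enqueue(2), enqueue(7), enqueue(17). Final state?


enqueue(2) -> [2]
enqueue(10) -> [2, 10]
enqueue(2) -> [2, 10, 2]
enqueue(7) -> [2, 10, 2, 7]
enqueue(17) -> [2, 10, 2, 7, 17]
Final queue (front to back): [2, 10, 2, 7, 17]


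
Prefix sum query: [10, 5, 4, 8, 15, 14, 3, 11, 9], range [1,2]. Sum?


Prefix sums: [0, 10, 15, 19, 27, 42, 56, 59, 70, 79]
Sum[1..2] = prefix[3] - prefix[1] = 19 - 10 = 9


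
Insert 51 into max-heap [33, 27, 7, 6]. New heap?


Append 51: [33, 27, 7, 6, 51]
Bubble up: swap idx 4(51) with idx 1(27); swap idx 1(51) with idx 0(33)
Result: [51, 33, 7, 6, 27]


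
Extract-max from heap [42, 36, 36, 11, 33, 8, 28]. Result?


Max = 42
Replace root with last, heapify down
Resulting heap: [36, 33, 36, 11, 28, 8]


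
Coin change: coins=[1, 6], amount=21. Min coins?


dp[0]=0; dp[i]=1+min(dp[i-c] for c in coins)
...dp[16]=6, dp[17]=7, dp[18]=3, dp[19]=4, dp[20]=5, dp[21]=6
Minimum coins for 21 = 6


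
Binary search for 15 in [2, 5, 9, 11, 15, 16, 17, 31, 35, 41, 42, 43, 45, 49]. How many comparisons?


Search for 15:
[0,13] mid=6 arr[6]=17
[0,5] mid=2 arr[2]=9
[3,5] mid=4 arr[4]=15
Total: 3 comparisons


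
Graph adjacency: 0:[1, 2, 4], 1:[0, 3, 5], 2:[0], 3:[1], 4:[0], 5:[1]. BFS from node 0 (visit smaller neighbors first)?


BFS queue: start with [0]
Visit order: [0, 1, 2, 4, 3, 5]


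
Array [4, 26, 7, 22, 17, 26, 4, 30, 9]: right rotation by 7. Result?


Right rotate by 7: [7, 22, 17, 26, 4, 30, 9, 4, 26]


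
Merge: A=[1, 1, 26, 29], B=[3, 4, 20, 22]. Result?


Compare heads, take smaller each step.
Merged: [1, 1, 3, 4, 20, 22, 26, 29]


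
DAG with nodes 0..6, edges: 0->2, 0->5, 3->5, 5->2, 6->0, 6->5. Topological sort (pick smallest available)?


Kahn's algorithm, process smallest node first
Order: [1, 3, 4, 6, 0, 5, 2]


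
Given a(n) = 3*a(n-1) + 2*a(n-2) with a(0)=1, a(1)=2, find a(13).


Build bottom-up:
...a(11)=726628, a(12)=2587924, a(13)=3*2587924+2*726628=9217028


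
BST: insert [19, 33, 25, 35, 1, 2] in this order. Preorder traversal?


Root = 19; build tree by BST insertion.
Preorder traversal: [19, 1, 2, 33, 25, 35]


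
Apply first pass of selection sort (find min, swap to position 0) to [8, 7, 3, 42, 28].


After one pass: [3, 7, 8, 42, 28]


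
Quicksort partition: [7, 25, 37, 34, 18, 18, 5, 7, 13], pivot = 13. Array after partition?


Elements <= 13 go left of pivot.
Result: [7, 5, 7, 13, 18, 18, 25, 37, 34], pivot at index 3


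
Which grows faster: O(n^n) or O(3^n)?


exponential (base 3) grows slower than n^n
O(3^n) is asymptotically smaller; O(n^n) grows faster


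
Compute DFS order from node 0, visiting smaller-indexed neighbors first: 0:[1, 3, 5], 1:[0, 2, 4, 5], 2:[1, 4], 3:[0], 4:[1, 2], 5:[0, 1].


DFS stack-based: start with [0]
Visit order: [0, 1, 2, 4, 5, 3]


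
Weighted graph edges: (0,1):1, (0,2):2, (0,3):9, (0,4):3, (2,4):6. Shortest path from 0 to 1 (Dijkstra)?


Dijkstra from 0:
Distances: {0: 0, 1: 1, 2: 2, 3: 9, 4: 3}
Shortest distance to 1 = 1, path = [0, 1]


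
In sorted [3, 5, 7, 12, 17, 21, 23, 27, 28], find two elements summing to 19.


Two pointers: lo=0, hi=8
Found pair: (7, 12) summing to 19


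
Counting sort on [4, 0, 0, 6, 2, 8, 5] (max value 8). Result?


Count array: [2, 0, 1, 0, 1, 1, 1, 0, 1]
Reconstruct: [0, 0, 2, 4, 5, 6, 8]


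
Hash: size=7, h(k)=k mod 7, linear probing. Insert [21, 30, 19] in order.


Insertions: 21->slot 0; 30->slot 2; 19->slot 5
Table: [21, None, 30, None, None, 19, None]


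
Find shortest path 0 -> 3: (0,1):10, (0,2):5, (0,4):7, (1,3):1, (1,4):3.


Dijkstra from 0:
Distances: {0: 0, 1: 10, 2: 5, 3: 11, 4: 7}
Shortest distance to 3 = 11, path = [0, 1, 3]


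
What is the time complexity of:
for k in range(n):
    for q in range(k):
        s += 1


Per nesting level: O(n) * O(n) [triangular over k] = O(n^2)
Complexity: O(n^2)


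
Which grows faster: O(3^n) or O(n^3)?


cubic grows slower than exponential (base 3)
O(n^3) is asymptotically smaller; O(3^n) grows faster


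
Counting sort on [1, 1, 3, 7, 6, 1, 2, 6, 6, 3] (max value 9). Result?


Count array: [0, 3, 1, 2, 0, 0, 3, 1, 0, 0]
Reconstruct: [1, 1, 1, 2, 3, 3, 6, 6, 6, 7]


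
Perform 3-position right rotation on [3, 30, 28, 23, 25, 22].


Right rotate by 3: [23, 25, 22, 3, 30, 28]


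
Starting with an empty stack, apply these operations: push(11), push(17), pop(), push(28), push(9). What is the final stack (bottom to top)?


push(11) -> [11]
push(17) -> [11, 17]
pop() returns 17 -> [11]
push(28) -> [11, 28]
push(9) -> [11, 28, 9]
Final stack (bottom to top): [11, 28, 9]


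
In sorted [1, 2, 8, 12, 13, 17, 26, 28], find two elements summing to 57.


Two pointers: lo=0, hi=7
No pair sums to 57


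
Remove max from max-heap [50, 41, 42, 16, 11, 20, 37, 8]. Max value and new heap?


Max = 50
Replace root with last, heapify down
Resulting heap: [42, 41, 37, 16, 11, 20, 8]


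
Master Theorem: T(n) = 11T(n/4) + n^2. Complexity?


a=11, b=4, c=2. log_4(11)=1.730 < c=2. Case 3: O(n^c) = O(n^2)
Complexity: O(n^2)


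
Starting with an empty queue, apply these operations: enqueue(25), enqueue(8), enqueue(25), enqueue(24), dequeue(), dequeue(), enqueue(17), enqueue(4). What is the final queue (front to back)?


enqueue(25) -> [25]
enqueue(8) -> [25, 8]
enqueue(25) -> [25, 8, 25]
enqueue(24) -> [25, 8, 25, 24]
dequeue() returns 25 -> [8, 25, 24]
dequeue() returns 8 -> [25, 24]
enqueue(17) -> [25, 24, 17]
enqueue(4) -> [25, 24, 17, 4]
Final queue (front to back): [25, 24, 17, 4]


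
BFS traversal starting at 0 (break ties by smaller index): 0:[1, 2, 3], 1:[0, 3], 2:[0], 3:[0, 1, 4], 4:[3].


BFS queue: start with [0]
Visit order: [0, 1, 2, 3, 4]


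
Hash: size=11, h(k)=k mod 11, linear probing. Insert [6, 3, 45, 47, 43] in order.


Insertions: 6->slot 6; 3->slot 3; 45->slot 1; 47->slot 4; 43->slot 10
Table: [None, 45, None, 3, 47, None, 6, None, None, None, 43]


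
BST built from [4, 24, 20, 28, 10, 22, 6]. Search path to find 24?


BST root = 4
Search for 24: compare at each node
Path: [4, 24]


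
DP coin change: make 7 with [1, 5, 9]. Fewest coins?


dp[0]=0; dp[i]=1+min(dp[i-c] for c in coins)
...dp[2]=2, dp[3]=3, dp[4]=4, dp[5]=1, dp[6]=2, dp[7]=3
Minimum coins for 7 = 3


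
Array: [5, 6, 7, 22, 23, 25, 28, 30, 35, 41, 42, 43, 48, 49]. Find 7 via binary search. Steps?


Search for 7:
[0,13] mid=6 arr[6]=28
[0,5] mid=2 arr[2]=7
Total: 2 comparisons


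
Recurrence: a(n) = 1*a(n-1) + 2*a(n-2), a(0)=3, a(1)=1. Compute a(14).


Build bottom-up:
...a(12)=5463, a(13)=10921, a(14)=1*10921+2*5463=21847


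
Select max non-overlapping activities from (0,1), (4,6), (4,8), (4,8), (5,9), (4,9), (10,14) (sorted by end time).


Greedy: pick earliest-ending, then skip overlaps.
Selected (3 activities): [(0, 1), (4, 6), (10, 14)]


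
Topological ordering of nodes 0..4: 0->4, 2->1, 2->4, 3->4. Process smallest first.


Kahn's algorithm, process smallest node first
Order: [0, 2, 1, 3, 4]


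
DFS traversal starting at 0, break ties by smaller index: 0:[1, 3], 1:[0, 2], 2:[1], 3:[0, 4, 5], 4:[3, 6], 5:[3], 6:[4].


DFS stack-based: start with [0]
Visit order: [0, 1, 2, 3, 4, 6, 5]


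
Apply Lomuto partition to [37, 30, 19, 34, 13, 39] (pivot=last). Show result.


Elements <= 39 go left of pivot.
Result: [37, 30, 19, 34, 13, 39], pivot at index 5


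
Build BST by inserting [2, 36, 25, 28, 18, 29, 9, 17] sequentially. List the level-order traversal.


Root = 2; build tree by BST insertion.
Level-Order traversal: [2, 36, 25, 18, 28, 9, 29, 17]


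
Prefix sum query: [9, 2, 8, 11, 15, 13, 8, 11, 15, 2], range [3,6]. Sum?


Prefix sums: [0, 9, 11, 19, 30, 45, 58, 66, 77, 92, 94]
Sum[3..6] = prefix[7] - prefix[3] = 66 - 19 = 47


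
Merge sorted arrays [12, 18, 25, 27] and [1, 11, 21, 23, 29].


Compare heads, take smaller each step.
Merged: [1, 11, 12, 18, 21, 23, 25, 27, 29]


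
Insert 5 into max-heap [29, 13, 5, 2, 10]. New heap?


Append 5: [29, 13, 5, 2, 10, 5]
Bubble up: no swaps needed
Result: [29, 13, 5, 2, 10, 5]


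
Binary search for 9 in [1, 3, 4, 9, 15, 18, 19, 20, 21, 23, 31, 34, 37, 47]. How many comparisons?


Search for 9:
[0,13] mid=6 arr[6]=19
[0,5] mid=2 arr[2]=4
[3,5] mid=4 arr[4]=15
[3,3] mid=3 arr[3]=9
Total: 4 comparisons


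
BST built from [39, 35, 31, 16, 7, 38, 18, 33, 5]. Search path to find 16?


BST root = 39
Search for 16: compare at each node
Path: [39, 35, 31, 16]


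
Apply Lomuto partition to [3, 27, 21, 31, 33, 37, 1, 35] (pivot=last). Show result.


Elements <= 35 go left of pivot.
Result: [3, 27, 21, 31, 33, 1, 35, 37], pivot at index 6


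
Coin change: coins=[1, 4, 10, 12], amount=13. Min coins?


dp[0]=0; dp[i]=1+min(dp[i-c] for c in coins)
...dp[8]=2, dp[9]=3, dp[10]=1, dp[11]=2, dp[12]=1, dp[13]=2
Minimum coins for 13 = 2


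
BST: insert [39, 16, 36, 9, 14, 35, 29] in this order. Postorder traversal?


Root = 39; build tree by BST insertion.
Postorder traversal: [14, 9, 29, 35, 36, 16, 39]


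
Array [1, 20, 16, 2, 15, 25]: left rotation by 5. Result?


Left rotate by 5: [25, 1, 20, 16, 2, 15]


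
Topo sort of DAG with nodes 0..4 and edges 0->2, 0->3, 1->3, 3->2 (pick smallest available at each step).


Kahn's algorithm, process smallest node first
Order: [0, 1, 3, 2, 4]


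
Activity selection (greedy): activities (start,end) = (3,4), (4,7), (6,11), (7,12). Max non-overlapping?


Greedy: pick earliest-ending, then skip overlaps.
Selected (3 activities): [(3, 4), (4, 7), (7, 12)]


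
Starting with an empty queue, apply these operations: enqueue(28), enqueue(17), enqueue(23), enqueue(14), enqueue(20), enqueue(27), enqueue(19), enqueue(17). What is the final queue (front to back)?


enqueue(28) -> [28]
enqueue(17) -> [28, 17]
enqueue(23) -> [28, 17, 23]
enqueue(14) -> [28, 17, 23, 14]
enqueue(20) -> [28, 17, 23, 14, 20]
enqueue(27) -> [28, 17, 23, 14, 20, 27]
enqueue(19) -> [28, 17, 23, 14, 20, 27, 19]
enqueue(17) -> [28, 17, 23, 14, 20, 27, 19, 17]
Final queue (front to back): [28, 17, 23, 14, 20, 27, 19, 17]


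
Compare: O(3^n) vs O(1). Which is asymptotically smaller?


constant grows slower than exponential (base 3)
O(1) is asymptotically smaller; O(3^n) grows faster


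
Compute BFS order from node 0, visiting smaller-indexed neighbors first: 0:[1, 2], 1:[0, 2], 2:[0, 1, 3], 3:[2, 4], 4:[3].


BFS queue: start with [0]
Visit order: [0, 1, 2, 3, 4]


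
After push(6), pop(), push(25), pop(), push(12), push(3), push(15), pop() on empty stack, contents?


push(6) -> [6]
pop() returns 6 -> []
push(25) -> [25]
pop() returns 25 -> []
push(12) -> [12]
push(3) -> [12, 3]
push(15) -> [12, 3, 15]
pop() returns 15 -> [12, 3]
Final stack (bottom to top): [12, 3]


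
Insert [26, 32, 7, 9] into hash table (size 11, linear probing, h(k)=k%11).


Insertions: 26->slot 4; 32->slot 10; 7->slot 7; 9->slot 9
Table: [None, None, None, None, 26, None, None, 7, None, 9, 32]


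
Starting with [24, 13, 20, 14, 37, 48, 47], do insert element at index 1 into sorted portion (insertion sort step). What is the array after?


After one pass: [13, 24, 20, 14, 37, 48, 47]


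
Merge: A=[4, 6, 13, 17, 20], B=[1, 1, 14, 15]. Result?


Compare heads, take smaller each step.
Merged: [1, 1, 4, 6, 13, 14, 15, 17, 20]


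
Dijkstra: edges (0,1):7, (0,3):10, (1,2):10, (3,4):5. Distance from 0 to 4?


Dijkstra from 0:
Distances: {0: 0, 1: 7, 2: 17, 3: 10, 4: 15}
Shortest distance to 4 = 15, path = [0, 3, 4]


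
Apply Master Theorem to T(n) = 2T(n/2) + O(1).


a=2, b=2, c=0. log_2(2)=1 > c=0. Case 1: O(n^log_b(a)) = O(n)
Complexity: O(n)


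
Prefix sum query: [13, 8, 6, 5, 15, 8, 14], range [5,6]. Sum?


Prefix sums: [0, 13, 21, 27, 32, 47, 55, 69]
Sum[5..6] = prefix[7] - prefix[5] = 69 - 47 = 22


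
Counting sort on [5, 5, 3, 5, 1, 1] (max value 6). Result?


Count array: [0, 2, 0, 1, 0, 3, 0]
Reconstruct: [1, 1, 3, 5, 5, 5]


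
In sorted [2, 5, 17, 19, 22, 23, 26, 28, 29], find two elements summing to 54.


Two pointers: lo=0, hi=8
Found pair: (26, 28) summing to 54


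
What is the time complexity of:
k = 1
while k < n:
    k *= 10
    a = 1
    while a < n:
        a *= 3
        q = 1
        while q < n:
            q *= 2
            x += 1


Per nesting level: O(log n) * O(log n) * O(log n) = O((log n)^3)
Complexity: O((log n)^3)


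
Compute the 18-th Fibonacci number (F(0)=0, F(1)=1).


F(n)=F(n-1)+F(n-2)
...F(16)=987, F(17)=1597, F(18)=2584


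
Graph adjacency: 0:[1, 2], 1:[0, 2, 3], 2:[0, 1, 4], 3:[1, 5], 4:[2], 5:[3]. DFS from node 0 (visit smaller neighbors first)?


DFS stack-based: start with [0]
Visit order: [0, 1, 2, 4, 3, 5]


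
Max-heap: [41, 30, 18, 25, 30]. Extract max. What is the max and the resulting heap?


Max = 41
Replace root with last, heapify down
Resulting heap: [30, 30, 18, 25]


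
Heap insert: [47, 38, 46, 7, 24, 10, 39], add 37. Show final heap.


Append 37: [47, 38, 46, 7, 24, 10, 39, 37]
Bubble up: swap idx 7(37) with idx 3(7)
Result: [47, 38, 46, 37, 24, 10, 39, 7]


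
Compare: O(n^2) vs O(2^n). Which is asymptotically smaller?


quadratic grows slower than exponential
O(n^2) is asymptotically smaller; O(2^n) grows faster


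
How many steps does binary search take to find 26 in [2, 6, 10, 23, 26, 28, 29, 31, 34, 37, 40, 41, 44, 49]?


Search for 26:
[0,13] mid=6 arr[6]=29
[0,5] mid=2 arr[2]=10
[3,5] mid=4 arr[4]=26
Total: 3 comparisons


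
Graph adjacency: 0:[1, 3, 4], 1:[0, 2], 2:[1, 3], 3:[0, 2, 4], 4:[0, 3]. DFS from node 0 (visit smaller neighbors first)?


DFS stack-based: start with [0]
Visit order: [0, 1, 2, 3, 4]


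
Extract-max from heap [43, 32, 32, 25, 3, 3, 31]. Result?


Max = 43
Replace root with last, heapify down
Resulting heap: [32, 31, 32, 25, 3, 3]


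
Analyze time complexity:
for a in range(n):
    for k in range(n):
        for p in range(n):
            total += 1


Per nesting level: O(n) * O(n) * O(n) = O(n^3)
Complexity: O(n^3)


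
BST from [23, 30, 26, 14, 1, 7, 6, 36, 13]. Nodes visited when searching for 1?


BST root = 23
Search for 1: compare at each node
Path: [23, 14, 1]


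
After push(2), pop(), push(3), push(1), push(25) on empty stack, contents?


push(2) -> [2]
pop() returns 2 -> []
push(3) -> [3]
push(1) -> [3, 1]
push(25) -> [3, 1, 25]
Final stack (bottom to top): [3, 1, 25]


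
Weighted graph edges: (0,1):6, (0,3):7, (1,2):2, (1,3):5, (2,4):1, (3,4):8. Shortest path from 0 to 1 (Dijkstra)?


Dijkstra from 0:
Distances: {0: 0, 1: 6, 2: 8, 3: 7, 4: 9}
Shortest distance to 1 = 6, path = [0, 1]


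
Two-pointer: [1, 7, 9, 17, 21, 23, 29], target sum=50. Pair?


Two pointers: lo=0, hi=6
Found pair: (21, 29) summing to 50


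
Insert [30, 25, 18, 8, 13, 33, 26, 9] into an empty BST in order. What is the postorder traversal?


Root = 30; build tree by BST insertion.
Postorder traversal: [9, 13, 8, 18, 26, 25, 33, 30]


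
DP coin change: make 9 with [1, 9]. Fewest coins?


dp[0]=0; dp[i]=1+min(dp[i-c] for c in coins)
...dp[4]=4, dp[5]=5, dp[6]=6, dp[7]=7, dp[8]=8, dp[9]=1
Minimum coins for 9 = 1


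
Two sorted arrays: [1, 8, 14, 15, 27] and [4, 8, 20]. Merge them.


Compare heads, take smaller each step.
Merged: [1, 4, 8, 8, 14, 15, 20, 27]


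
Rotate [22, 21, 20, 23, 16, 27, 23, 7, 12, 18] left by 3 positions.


Left rotate by 3: [23, 16, 27, 23, 7, 12, 18, 22, 21, 20]


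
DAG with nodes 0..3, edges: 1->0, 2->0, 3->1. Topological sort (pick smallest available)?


Kahn's algorithm, process smallest node first
Order: [2, 3, 1, 0]


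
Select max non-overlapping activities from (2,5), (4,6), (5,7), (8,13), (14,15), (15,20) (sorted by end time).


Greedy: pick earliest-ending, then skip overlaps.
Selected (5 activities): [(2, 5), (5, 7), (8, 13), (14, 15), (15, 20)]


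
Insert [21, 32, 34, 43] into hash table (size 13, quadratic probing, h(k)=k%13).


Insertions: 21->slot 8; 32->slot 6; 34->slot 9; 43->slot 4
Table: [None, None, None, None, 43, None, 32, None, 21, 34, None, None, None]


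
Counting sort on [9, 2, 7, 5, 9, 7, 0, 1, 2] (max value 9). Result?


Count array: [1, 1, 2, 0, 0, 1, 0, 2, 0, 2]
Reconstruct: [0, 1, 2, 2, 5, 7, 7, 9, 9]


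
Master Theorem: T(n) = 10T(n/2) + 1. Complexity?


a=10, b=2, c=0. log_2(10)=3.322 > c=0. Case 1: O(n^log_b(a)) = O(n^3.322)
Complexity: O(n^3.322)


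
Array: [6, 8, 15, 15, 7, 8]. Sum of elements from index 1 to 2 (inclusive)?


Prefix sums: [0, 6, 14, 29, 44, 51, 59]
Sum[1..2] = prefix[3] - prefix[1] = 29 - 6 = 23


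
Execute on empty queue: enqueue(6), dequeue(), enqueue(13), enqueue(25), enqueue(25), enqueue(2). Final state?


enqueue(6) -> [6]
dequeue() returns 6 -> []
enqueue(13) -> [13]
enqueue(25) -> [13, 25]
enqueue(25) -> [13, 25, 25]
enqueue(2) -> [13, 25, 25, 2]
Final queue (front to back): [13, 25, 25, 2]


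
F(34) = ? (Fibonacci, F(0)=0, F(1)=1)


F(n)=F(n-1)+F(n-2)
...F(32)=2178309, F(33)=3524578, F(34)=5702887


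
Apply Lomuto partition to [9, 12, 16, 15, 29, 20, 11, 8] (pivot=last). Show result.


Elements <= 8 go left of pivot.
Result: [8, 12, 16, 15, 29, 20, 11, 9], pivot at index 0


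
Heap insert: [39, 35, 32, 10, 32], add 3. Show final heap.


Append 3: [39, 35, 32, 10, 32, 3]
Bubble up: no swaps needed
Result: [39, 35, 32, 10, 32, 3]


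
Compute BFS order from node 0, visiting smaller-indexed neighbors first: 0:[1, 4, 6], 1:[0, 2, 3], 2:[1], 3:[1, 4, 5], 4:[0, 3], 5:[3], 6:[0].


BFS queue: start with [0]
Visit order: [0, 1, 4, 6, 2, 3, 5]


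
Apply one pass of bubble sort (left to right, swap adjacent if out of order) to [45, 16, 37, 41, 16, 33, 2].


After one pass: [16, 37, 41, 16, 33, 2, 45]


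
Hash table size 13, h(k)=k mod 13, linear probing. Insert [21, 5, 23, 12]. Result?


Insertions: 21->slot 8; 5->slot 5; 23->slot 10; 12->slot 12
Table: [None, None, None, None, None, 5, None, None, 21, None, 23, None, 12]


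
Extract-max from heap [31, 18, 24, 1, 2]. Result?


Max = 31
Replace root with last, heapify down
Resulting heap: [24, 18, 2, 1]


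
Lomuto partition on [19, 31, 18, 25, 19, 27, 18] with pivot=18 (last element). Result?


Elements <= 18 go left of pivot.
Result: [18, 18, 19, 25, 19, 27, 31], pivot at index 1


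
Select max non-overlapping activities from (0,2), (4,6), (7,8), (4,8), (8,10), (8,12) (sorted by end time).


Greedy: pick earliest-ending, then skip overlaps.
Selected (4 activities): [(0, 2), (4, 6), (7, 8), (8, 10)]


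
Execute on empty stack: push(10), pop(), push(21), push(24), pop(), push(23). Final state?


push(10) -> [10]
pop() returns 10 -> []
push(21) -> [21]
push(24) -> [21, 24]
pop() returns 24 -> [21]
push(23) -> [21, 23]
Final stack (bottom to top): [21, 23]


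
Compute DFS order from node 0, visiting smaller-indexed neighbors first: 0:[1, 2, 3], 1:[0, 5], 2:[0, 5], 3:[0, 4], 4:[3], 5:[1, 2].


DFS stack-based: start with [0]
Visit order: [0, 1, 5, 2, 3, 4]


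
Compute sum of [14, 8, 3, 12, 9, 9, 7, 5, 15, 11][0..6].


Prefix sums: [0, 14, 22, 25, 37, 46, 55, 62, 67, 82, 93]
Sum[0..6] = prefix[7] - prefix[0] = 62 - 0 = 62


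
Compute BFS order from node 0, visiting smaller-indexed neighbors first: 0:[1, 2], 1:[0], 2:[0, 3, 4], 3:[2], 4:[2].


BFS queue: start with [0]
Visit order: [0, 1, 2, 3, 4]


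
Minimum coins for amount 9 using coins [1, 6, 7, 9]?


dp[0]=0; dp[i]=1+min(dp[i-c] for c in coins)
...dp[4]=4, dp[5]=5, dp[6]=1, dp[7]=1, dp[8]=2, dp[9]=1
Minimum coins for 9 = 1


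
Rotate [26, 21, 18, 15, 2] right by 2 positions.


Right rotate by 2: [15, 2, 26, 21, 18]


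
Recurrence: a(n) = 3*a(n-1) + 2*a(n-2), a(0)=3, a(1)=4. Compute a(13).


Build bottom-up:
...a(11)=1612550, a(12)=5743182, a(13)=3*5743182+2*1612550=20454646


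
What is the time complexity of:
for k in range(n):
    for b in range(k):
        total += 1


Per nesting level: O(n) * O(n) [triangular over k] = O(n^2)
Complexity: O(n^2)


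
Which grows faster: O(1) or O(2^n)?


constant grows slower than exponential
O(1) is asymptotically smaller; O(2^n) grows faster


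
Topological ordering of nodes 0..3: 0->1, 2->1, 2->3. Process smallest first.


Kahn's algorithm, process smallest node first
Order: [0, 2, 1, 3]


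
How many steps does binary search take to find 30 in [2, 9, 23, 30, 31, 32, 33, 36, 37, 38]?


Search for 30:
[0,9] mid=4 arr[4]=31
[0,3] mid=1 arr[1]=9
[2,3] mid=2 arr[2]=23
[3,3] mid=3 arr[3]=30
Total: 4 comparisons


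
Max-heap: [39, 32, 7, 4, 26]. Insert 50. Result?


Append 50: [39, 32, 7, 4, 26, 50]
Bubble up: swap idx 5(50) with idx 2(7); swap idx 2(50) with idx 0(39)
Result: [50, 32, 39, 4, 26, 7]


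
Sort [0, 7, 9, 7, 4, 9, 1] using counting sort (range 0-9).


Count array: [1, 1, 0, 0, 1, 0, 0, 2, 0, 2]
Reconstruct: [0, 1, 4, 7, 7, 9, 9]


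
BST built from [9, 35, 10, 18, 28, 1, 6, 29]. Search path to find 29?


BST root = 9
Search for 29: compare at each node
Path: [9, 35, 10, 18, 28, 29]


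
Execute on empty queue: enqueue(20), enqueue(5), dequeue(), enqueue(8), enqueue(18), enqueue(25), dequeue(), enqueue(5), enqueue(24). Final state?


enqueue(20) -> [20]
enqueue(5) -> [20, 5]
dequeue() returns 20 -> [5]
enqueue(8) -> [5, 8]
enqueue(18) -> [5, 8, 18]
enqueue(25) -> [5, 8, 18, 25]
dequeue() returns 5 -> [8, 18, 25]
enqueue(5) -> [8, 18, 25, 5]
enqueue(24) -> [8, 18, 25, 5, 24]
Final queue (front to back): [8, 18, 25, 5, 24]


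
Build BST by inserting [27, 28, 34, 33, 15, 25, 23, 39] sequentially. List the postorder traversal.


Root = 27; build tree by BST insertion.
Postorder traversal: [23, 25, 15, 33, 39, 34, 28, 27]


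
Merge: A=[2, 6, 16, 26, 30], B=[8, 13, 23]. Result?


Compare heads, take smaller each step.
Merged: [2, 6, 8, 13, 16, 23, 26, 30]


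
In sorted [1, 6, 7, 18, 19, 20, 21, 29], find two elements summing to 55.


Two pointers: lo=0, hi=7
No pair sums to 55


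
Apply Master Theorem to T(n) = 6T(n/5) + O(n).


a=6, b=5, c=1. log_5(6)=1.113 > c=1. Case 1: O(n^log_b(a)) = O(n^1.113)
Complexity: O(n^1.113)


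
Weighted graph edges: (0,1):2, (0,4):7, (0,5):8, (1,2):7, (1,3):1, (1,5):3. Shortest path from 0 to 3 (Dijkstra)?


Dijkstra from 0:
Distances: {0: 0, 1: 2, 2: 9, 3: 3, 4: 7, 5: 5}
Shortest distance to 3 = 3, path = [0, 1, 3]


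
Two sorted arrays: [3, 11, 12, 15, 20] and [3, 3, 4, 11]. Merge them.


Compare heads, take smaller each step.
Merged: [3, 3, 3, 4, 11, 11, 12, 15, 20]


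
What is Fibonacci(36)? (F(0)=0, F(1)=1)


F(n)=F(n-1)+F(n-2)
...F(34)=5702887, F(35)=9227465, F(36)=14930352


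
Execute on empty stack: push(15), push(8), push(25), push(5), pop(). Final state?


push(15) -> [15]
push(8) -> [15, 8]
push(25) -> [15, 8, 25]
push(5) -> [15, 8, 25, 5]
pop() returns 5 -> [15, 8, 25]
Final stack (bottom to top): [15, 8, 25]


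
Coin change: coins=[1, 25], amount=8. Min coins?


dp[0]=0; dp[i]=1+min(dp[i-c] for c in coins)
...dp[3]=3, dp[4]=4, dp[5]=5, dp[6]=6, dp[7]=7, dp[8]=8
Minimum coins for 8 = 8


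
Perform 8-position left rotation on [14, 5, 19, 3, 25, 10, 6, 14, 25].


Left rotate by 8: [25, 14, 5, 19, 3, 25, 10, 6, 14]


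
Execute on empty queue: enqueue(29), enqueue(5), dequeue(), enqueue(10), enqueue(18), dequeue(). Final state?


enqueue(29) -> [29]
enqueue(5) -> [29, 5]
dequeue() returns 29 -> [5]
enqueue(10) -> [5, 10]
enqueue(18) -> [5, 10, 18]
dequeue() returns 5 -> [10, 18]
Final queue (front to back): [10, 18]


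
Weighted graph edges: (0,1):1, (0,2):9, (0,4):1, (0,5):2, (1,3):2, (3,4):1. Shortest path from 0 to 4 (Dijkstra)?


Dijkstra from 0:
Distances: {0: 0, 1: 1, 2: 9, 3: 2, 4: 1, 5: 2}
Shortest distance to 4 = 1, path = [0, 4]


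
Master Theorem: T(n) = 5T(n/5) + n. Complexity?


a=5, b=5, c=1. log_5(5)=1 = c=1. Case 2: O(n^c log n) = O(n log n)
Complexity: O(n log n)


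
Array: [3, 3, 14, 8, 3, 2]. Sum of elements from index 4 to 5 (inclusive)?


Prefix sums: [0, 3, 6, 20, 28, 31, 33]
Sum[4..5] = prefix[6] - prefix[4] = 33 - 28 = 5


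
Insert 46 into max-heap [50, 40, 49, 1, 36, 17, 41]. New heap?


Append 46: [50, 40, 49, 1, 36, 17, 41, 46]
Bubble up: swap idx 7(46) with idx 3(1); swap idx 3(46) with idx 1(40)
Result: [50, 46, 49, 40, 36, 17, 41, 1]


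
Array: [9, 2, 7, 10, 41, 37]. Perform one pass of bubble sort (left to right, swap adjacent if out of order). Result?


After one pass: [2, 7, 9, 10, 37, 41]


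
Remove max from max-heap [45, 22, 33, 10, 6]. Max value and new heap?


Max = 45
Replace root with last, heapify down
Resulting heap: [33, 22, 6, 10]


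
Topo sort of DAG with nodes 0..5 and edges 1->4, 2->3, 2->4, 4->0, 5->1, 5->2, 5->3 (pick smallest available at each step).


Kahn's algorithm, process smallest node first
Order: [5, 1, 2, 3, 4, 0]


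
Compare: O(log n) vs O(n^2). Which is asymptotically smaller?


logarithmic grows slower than quadratic
O(log n) is asymptotically smaller; O(n^2) grows faster


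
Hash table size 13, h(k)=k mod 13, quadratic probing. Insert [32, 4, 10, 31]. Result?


Insertions: 32->slot 6; 4->slot 4; 10->slot 10; 31->slot 5
Table: [None, None, None, None, 4, 31, 32, None, None, None, 10, None, None]


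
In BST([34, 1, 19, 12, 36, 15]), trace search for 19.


BST root = 34
Search for 19: compare at each node
Path: [34, 1, 19]


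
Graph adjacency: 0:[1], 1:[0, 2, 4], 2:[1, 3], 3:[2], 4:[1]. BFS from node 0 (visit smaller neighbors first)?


BFS queue: start with [0]
Visit order: [0, 1, 2, 4, 3]


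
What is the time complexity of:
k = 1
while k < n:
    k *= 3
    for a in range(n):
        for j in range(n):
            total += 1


Per nesting level: O(log n) * O(n) * O(n) = O(n^2 log n)
Complexity: O(n^2 log n)


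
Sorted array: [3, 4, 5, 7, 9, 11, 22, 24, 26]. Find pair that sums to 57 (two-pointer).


Two pointers: lo=0, hi=8
No pair sums to 57


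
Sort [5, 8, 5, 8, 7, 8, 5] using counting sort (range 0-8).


Count array: [0, 0, 0, 0, 0, 3, 0, 1, 3]
Reconstruct: [5, 5, 5, 7, 8, 8, 8]


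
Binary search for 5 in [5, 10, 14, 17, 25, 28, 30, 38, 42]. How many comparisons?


Search for 5:
[0,8] mid=4 arr[4]=25
[0,3] mid=1 arr[1]=10
[0,0] mid=0 arr[0]=5
Total: 3 comparisons


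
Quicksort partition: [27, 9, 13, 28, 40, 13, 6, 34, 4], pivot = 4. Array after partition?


Elements <= 4 go left of pivot.
Result: [4, 9, 13, 28, 40, 13, 6, 34, 27], pivot at index 0


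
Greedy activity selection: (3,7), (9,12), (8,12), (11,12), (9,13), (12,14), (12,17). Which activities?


Greedy: pick earliest-ending, then skip overlaps.
Selected (3 activities): [(3, 7), (9, 12), (12, 14)]


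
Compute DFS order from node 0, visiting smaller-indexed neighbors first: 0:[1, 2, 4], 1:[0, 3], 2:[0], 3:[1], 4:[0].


DFS stack-based: start with [0]
Visit order: [0, 1, 3, 2, 4]


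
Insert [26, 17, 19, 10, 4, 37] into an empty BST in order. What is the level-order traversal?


Root = 26; build tree by BST insertion.
Level-Order traversal: [26, 17, 37, 10, 19, 4]
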